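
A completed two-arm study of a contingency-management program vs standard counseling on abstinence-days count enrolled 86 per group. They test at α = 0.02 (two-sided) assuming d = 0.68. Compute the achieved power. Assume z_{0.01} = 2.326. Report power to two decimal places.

For two equal groups, power = Φ(d·√(n/2) − z_{α/2}).
d·√(n/2) = 0.68 × √(86/2) = 0.68 × 6.557 = 4.459.
z_β = 4.459 − 2.326 = 2.133.
Power = Φ(2.133) = 0.984.

power ≈ 0.98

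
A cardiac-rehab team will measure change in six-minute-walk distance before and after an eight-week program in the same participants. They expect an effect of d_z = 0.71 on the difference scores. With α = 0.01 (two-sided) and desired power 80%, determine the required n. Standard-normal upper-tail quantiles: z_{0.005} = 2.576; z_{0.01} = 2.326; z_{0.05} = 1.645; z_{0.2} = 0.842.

n = 24 pairs

For a paired (one-sample on differences) test: n = ((z_{α/2} + z_β) / d)².
z_{α/2} + z_β = 2.576 + 0.842 = 3.418.
n = (3.418 / 0.71)² = 4.814² = 23.18.
Round up.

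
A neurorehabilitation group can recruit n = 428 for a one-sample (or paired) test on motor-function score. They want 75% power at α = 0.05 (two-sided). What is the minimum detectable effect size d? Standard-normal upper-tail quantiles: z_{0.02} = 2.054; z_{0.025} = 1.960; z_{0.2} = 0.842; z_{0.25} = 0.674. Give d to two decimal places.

d_min ≈ 0.13

For a single sample (or paired design) of n = 428: d_min = (z_{α/2} + z_β)/√n.
z-sum = 1.960 + 0.674 = 2.634.
d_min = 2.634 / √428 = 2.634 / 20.688 = 0.127.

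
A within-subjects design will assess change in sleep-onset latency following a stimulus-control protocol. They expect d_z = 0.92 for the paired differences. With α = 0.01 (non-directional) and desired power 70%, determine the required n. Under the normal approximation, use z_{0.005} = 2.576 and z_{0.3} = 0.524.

For a paired (one-sample on differences) test: n = ((z_{α/2} + z_β) / d)².
z_{α/2} + z_β = 2.576 + 0.524 = 3.100.
n = (3.100 / 0.92)² = 3.370² = 11.35.
Round up.

n = 12 pairs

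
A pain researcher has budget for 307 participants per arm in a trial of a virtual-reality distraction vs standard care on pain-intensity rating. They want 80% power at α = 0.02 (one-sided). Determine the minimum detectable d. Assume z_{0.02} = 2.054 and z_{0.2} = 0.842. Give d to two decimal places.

d_min ≈ 0.23

For two independent groups of n = 307 each: d_min = (z_{α} + z_β)·√(2/n).
z-sum = 2.054 + 0.842 = 2.896.
d_min = 2.896 × √(2/307) = 2.896 × 0.0807 = 0.234.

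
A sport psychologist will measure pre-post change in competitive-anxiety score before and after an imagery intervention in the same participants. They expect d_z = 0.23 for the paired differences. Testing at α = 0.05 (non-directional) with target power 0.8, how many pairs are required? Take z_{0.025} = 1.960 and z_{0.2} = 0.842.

For a paired (one-sample on differences) test: n = ((z_{α/2} + z_β) / d)².
z_{α/2} + z_β = 1.960 + 0.842 = 2.802.
n = (2.802 / 0.23)² = 12.183² = 148.42.
Round up.

n = 149 pairs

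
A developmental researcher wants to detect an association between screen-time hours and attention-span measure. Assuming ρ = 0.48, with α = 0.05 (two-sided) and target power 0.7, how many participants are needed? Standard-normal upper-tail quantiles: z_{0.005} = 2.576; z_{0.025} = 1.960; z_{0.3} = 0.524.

Fisher's z: C = ½·ln((1+r)/(1−r)) = ½·ln(2.8462) = 0.5230.
n = ((z_{α/2} + z_β)/C)² + 3.
(1.960 + 0.524) / 0.5230 = 2.484 / 0.5230 = 4.750.
n = 4.750² + 3 = 22.56 + 3 = 25.6.
Round up.

n = 26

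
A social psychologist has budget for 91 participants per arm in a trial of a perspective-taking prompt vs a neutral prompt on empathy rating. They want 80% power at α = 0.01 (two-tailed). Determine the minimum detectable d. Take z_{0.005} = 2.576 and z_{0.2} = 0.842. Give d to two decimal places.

d_min ≈ 0.51

For two independent groups of n = 91 each: d_min = (z_{α/2} + z_β)·√(2/n).
z-sum = 2.576 + 0.842 = 3.418.
d_min = 3.418 × √(2/91) = 3.418 × 0.1482 = 0.507.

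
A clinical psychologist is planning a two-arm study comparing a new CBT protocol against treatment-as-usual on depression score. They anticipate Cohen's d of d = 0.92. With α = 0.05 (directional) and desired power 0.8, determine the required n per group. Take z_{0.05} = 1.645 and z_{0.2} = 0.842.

For two independent groups with equal n: n = 2·((z_{α} + z_β) / d)².
z_{α} + z_β = 1.645 + 0.842 = 2.487.
n = 2 × (2.487 / 0.92)² = 2 × 2.703² = 2 × 7.31 = 14.6.
Round up to the next whole participant.

n = 15 per group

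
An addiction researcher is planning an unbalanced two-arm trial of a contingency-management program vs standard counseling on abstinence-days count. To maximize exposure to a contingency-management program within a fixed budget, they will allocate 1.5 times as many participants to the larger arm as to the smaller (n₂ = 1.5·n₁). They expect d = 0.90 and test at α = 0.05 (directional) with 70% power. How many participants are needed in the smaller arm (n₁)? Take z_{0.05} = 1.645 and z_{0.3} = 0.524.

n₁ = 10

With allocation ratio k = n₂/n₁ = 1.5, Var(x̄₁−x̄₂) = σ²(1/n₁ + 1/(k·n₁)) = σ²·(k+1)/(k·n₁).
So n₁ = (1 + 1/k)·((z_{α} + z_β)/d)² = 1.667 × (2.169/0.90)².
n₁ = 1.667 × 5.81 = 9.7.
Round up: n₁ = 10, giving n₂ = 1.5 × 10 = 15.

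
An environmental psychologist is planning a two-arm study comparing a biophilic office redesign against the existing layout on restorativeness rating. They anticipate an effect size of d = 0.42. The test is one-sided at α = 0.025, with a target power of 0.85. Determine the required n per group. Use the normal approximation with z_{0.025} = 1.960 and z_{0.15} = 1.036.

n = 102 per group

For two independent groups with equal n: n = 2·((z_{α} + z_β) / d)².
z_{α} + z_β = 1.960 + 1.036 = 2.996.
n = 2 × (2.996 / 0.42)² = 2 × 7.133² = 2 × 50.88 = 101.8.
Round up to the next whole participant.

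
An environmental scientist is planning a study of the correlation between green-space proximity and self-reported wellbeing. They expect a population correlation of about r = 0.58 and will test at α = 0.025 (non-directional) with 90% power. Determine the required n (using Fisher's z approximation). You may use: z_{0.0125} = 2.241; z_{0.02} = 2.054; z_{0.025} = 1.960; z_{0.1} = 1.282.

n = 32

Fisher's z: C = ½·ln((1+r)/(1−r)) = ½·ln(3.7619) = 0.6625.
n = ((z_{α/2} + z_β)/C)² + 3.
(2.241 + 1.282) / 0.6625 = 3.523 / 0.6625 = 5.318.
n = 5.318² + 3 = 28.28 + 3 = 31.3.
Round up.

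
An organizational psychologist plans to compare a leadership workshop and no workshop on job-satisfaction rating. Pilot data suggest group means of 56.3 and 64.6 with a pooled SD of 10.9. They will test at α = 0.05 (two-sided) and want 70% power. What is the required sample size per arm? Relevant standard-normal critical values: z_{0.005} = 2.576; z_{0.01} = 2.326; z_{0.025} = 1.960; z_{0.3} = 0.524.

n = 22 per group

Cohen's d = |M₁ − M₂| / SD_pooled = |56.3 − 64.6| / 10.9 = 8.3 / 10.9 = 0.761.
For two independent groups with equal n: n = 2·((z_{α/2} + z_β) / d)².
z_{α/2} + z_β = 1.960 + 0.524 = 2.484.
n = 2 × (2.484 / 0.761)² = 2 × 3.264² = 2 × 10.65 = 21.3.
Round up to the next whole participant.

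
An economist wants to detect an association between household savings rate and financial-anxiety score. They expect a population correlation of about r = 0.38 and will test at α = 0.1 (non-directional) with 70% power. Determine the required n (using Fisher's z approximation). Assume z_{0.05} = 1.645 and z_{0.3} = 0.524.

n = 33

Fisher's z: C = ½·ln((1+r)/(1−r)) = ½·ln(2.2258) = 0.4001.
n = ((z_{α/2} + z_β)/C)² + 3.
(1.645 + 0.524) / 0.4001 = 2.169 / 0.4001 = 5.421.
n = 5.421² + 3 = 29.39 + 3 = 32.4.
Round up.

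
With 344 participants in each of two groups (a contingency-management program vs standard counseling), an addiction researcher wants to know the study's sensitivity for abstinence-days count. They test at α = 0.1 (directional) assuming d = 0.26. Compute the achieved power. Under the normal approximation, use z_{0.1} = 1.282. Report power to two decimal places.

power ≈ 0.98

For two equal groups, power = Φ(d·√(n/2) − z_{α}).
d·√(n/2) = 0.26 × √(344/2) = 0.26 × 13.115 = 3.410.
z_β = 3.410 − 1.282 = 2.128.
Power = Φ(2.128) = 0.983.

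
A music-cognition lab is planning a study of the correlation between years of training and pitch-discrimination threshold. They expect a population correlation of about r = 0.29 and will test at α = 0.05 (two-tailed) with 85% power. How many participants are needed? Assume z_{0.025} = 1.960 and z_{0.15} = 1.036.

Fisher's z: C = ½·ln((1+r)/(1−r)) = ½·ln(1.8169) = 0.2986.
n = ((z_{α/2} + z_β)/C)² + 3.
(1.960 + 1.036) / 0.2986 = 2.996 / 0.2986 = 10.033.
n = 10.033² + 3 = 100.67 + 3 = 103.7.
Round up.

n = 104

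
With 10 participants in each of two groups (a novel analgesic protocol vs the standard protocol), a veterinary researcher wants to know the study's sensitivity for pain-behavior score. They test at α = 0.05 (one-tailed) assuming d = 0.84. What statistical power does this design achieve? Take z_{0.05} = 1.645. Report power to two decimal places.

For two equal groups, power = Φ(d·√(n/2) − z_{α}).
d·√(n/2) = 0.84 × √(10/2) = 0.84 × 2.236 = 1.878.
z_β = 1.878 − 1.645 = 0.233.
Power = Φ(0.233) = 0.592.

power ≈ 0.59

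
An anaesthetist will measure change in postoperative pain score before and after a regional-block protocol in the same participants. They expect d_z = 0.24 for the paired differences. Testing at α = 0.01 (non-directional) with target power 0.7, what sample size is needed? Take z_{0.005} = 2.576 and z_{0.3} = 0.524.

For a paired (one-sample on differences) test: n = ((z_{α/2} + z_β) / d)².
z_{α/2} + z_β = 2.576 + 0.524 = 3.100.
n = (3.100 / 0.24)² = 12.917² = 166.84.
Round up.

n = 167 pairs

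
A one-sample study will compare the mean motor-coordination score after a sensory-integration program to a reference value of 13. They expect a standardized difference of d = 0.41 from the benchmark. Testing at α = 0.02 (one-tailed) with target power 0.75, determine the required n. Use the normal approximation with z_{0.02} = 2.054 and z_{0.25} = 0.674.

n = 45

For a one-sample test: n = ((z_{α} + z_β) / d)².
z_{α} + z_β = 2.054 + 0.674 = 2.728.
n = (2.728 / 0.41)² = 6.654² = 44.27.
Round up.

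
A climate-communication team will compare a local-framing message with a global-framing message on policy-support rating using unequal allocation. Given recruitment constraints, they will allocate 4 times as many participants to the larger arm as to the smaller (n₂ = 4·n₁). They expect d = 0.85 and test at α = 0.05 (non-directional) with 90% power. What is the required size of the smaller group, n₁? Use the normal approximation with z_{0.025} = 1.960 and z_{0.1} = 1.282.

With allocation ratio k = n₂/n₁ = 4, Var(x̄₁−x̄₂) = σ²(1/n₁ + 1/(k·n₁)) = σ²·(k+1)/(k·n₁).
So n₁ = (1 + 1/k)·((z_{α/2} + z_β)/d)² = 1.250 × (3.242/0.85)².
n₁ = 1.250 × 14.55 = 18.2.
Round up: n₁ = 19, giving n₂ = 4 × 19 = 76.

n₁ = 19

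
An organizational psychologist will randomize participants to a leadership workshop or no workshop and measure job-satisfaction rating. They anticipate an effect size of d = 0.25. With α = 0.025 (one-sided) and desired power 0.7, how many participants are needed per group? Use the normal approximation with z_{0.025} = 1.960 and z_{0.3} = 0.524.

n = 198 per group

For two independent groups with equal n: n = 2·((z_{α} + z_β) / d)².
z_{α} + z_β = 1.960 + 0.524 = 2.484.
n = 2 × (2.484 / 0.25)² = 2 × 9.936² = 2 × 98.72 = 197.4.
Round up to the next whole participant.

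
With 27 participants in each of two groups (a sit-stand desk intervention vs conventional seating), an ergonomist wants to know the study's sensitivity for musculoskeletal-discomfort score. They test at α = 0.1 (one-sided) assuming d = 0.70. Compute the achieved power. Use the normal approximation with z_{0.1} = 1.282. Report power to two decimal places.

power ≈ 0.90

For two equal groups, power = Φ(d·√(n/2) − z_{α}).
d·√(n/2) = 0.70 × √(27/2) = 0.70 × 3.674 = 2.572.
z_β = 2.572 − 1.282 = 1.290.
Power = Φ(1.290) = 0.901.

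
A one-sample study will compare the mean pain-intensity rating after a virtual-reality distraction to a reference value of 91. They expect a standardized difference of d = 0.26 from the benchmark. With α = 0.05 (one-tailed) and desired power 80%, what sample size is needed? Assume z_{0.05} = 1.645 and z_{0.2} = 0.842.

For a one-sample test: n = ((z_{α} + z_β) / d)².
z_{α} + z_β = 1.645 + 0.842 = 2.487.
n = (2.487 / 0.26)² = 9.565² = 91.50.
Round up.

n = 92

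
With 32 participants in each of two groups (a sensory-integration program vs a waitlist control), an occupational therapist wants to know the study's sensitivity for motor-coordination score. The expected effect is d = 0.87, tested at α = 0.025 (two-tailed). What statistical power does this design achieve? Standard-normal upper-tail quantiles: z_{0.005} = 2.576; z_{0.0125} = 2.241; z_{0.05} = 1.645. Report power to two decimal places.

For two equal groups, power = Φ(d·√(n/2) − z_{α/2}).
d·√(n/2) = 0.87 × √(32/2) = 0.87 × 4.000 = 3.480.
z_β = 3.480 − 2.241 = 1.239.
Power = Φ(1.239) = 0.892.

power ≈ 0.89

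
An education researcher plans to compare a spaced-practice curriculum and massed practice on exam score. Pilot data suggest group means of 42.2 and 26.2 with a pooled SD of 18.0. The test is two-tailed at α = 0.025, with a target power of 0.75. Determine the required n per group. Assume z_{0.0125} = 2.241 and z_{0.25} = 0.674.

n = 22 per group

Cohen's d = |M₁ − M₂| / SD_pooled = |42.2 − 26.2| / 18.0 = 16.0 / 18.0 = 0.889.
For two independent groups with equal n: n = 2·((z_{α/2} + z_β) / d)².
z_{α/2} + z_β = 2.241 + 0.674 = 2.915.
n = 2 × (2.915 / 0.889)² = 2 × 3.279² = 2 × 10.75 = 21.5.
Round up to the next whole participant.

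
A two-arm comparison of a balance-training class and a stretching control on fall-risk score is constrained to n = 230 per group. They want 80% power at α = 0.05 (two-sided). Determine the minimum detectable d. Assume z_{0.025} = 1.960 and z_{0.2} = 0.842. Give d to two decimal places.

For two independent groups of n = 230 each: d_min = (z_{α/2} + z_β)·√(2/n).
z-sum = 1.960 + 0.842 = 2.802.
d_min = 2.802 × √(2/230) = 2.802 × 0.0933 = 0.261.

d_min ≈ 0.26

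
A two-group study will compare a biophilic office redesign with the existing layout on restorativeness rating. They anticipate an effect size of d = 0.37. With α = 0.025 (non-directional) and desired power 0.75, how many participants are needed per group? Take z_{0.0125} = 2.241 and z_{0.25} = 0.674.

n = 125 per group

For two independent groups with equal n: n = 2·((z_{α/2} + z_β) / d)².
z_{α/2} + z_β = 2.241 + 0.674 = 2.915.
n = 2 × (2.915 / 0.37)² = 2 × 7.878² = 2 × 62.07 = 124.1.
Round up to the next whole participant.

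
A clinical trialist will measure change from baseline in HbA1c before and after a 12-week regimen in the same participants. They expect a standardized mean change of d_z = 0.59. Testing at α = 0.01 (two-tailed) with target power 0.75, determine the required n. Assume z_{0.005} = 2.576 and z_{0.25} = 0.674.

n = 31 pairs

For a paired (one-sample on differences) test: n = ((z_{α/2} + z_β) / d)².
z_{α/2} + z_β = 2.576 + 0.674 = 3.250.
n = (3.250 / 0.59)² = 5.508² = 30.34.
Round up.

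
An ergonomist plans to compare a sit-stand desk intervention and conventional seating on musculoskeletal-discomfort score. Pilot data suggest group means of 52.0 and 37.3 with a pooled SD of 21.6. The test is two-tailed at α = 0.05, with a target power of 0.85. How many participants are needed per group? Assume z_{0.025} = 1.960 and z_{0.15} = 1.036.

Cohen's d = |M₁ − M₂| / SD_pooled = |52.0 − 37.3| / 21.6 = 14.7 / 21.6 = 0.681.
For two independent groups with equal n: n = 2·((z_{α/2} + z_β) / d)².
z_{α/2} + z_β = 1.960 + 1.036 = 2.996.
n = 2 × (2.996 / 0.681)² = 2 × 4.399² = 2 × 19.35 = 38.7.
Round up to the next whole participant.

n = 39 per group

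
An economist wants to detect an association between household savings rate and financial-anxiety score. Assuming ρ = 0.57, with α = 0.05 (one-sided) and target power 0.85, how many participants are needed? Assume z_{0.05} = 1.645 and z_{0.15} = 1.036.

n = 21

Fisher's z: C = ½·ln((1+r)/(1−r)) = ½·ln(3.6512) = 0.6475.
n = ((z_{α} + z_β)/C)² + 3.
(1.645 + 1.036) / 0.6475 = 2.681 / 0.6475 = 4.141.
n = 4.141² + 3 = 17.14 + 3 = 20.1.
Round up.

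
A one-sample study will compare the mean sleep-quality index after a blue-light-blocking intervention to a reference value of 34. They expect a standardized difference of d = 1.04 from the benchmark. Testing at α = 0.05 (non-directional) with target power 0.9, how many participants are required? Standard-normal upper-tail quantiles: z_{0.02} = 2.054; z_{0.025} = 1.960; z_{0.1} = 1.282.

n = 10

For a one-sample test: n = ((z_{α/2} + z_β) / d)².
z_{α/2} + z_β = 1.960 + 1.282 = 3.242.
n = (3.242 / 1.04)² = 3.117² = 9.72.
Round up.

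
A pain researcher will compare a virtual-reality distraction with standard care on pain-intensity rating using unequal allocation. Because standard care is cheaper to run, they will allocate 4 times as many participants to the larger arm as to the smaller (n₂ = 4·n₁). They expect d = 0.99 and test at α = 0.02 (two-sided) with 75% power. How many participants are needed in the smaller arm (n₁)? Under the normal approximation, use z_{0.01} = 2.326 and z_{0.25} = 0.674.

With allocation ratio k = n₂/n₁ = 4, Var(x̄₁−x̄₂) = σ²(1/n₁ + 1/(k·n₁)) = σ²·(k+1)/(k·n₁).
So n₁ = (1 + 1/k)·((z_{α/2} + z_β)/d)² = 1.250 × (3.000/0.99)².
n₁ = 1.250 × 9.18 = 11.5.
Round up: n₁ = 12, giving n₂ = 4 × 12 = 48.

n₁ = 12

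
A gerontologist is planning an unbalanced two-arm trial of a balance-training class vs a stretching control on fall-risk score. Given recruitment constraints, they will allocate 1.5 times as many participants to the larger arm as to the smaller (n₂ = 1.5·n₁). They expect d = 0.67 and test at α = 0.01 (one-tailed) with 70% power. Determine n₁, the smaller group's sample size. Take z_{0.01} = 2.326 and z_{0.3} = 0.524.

With allocation ratio k = n₂/n₁ = 1.5, Var(x̄₁−x̄₂) = σ²(1/n₁ + 1/(k·n₁)) = σ²·(k+1)/(k·n₁).
So n₁ = (1 + 1/k)·((z_{α} + z_β)/d)² = 1.667 × (2.850/0.67)².
n₁ = 1.667 × 18.09 = 30.2.
Round up: n₁ = 31, giving n₂ = ⌈1.5 × 31⌉ = ⌈46.5⌉ = 47.

n₁ = 31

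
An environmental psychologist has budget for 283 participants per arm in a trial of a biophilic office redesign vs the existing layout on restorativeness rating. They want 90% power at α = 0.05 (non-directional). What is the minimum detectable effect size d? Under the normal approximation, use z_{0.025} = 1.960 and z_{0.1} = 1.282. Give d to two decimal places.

For two independent groups of n = 283 each: d_min = (z_{α/2} + z_β)·√(2/n).
z-sum = 1.960 + 1.282 = 3.242.
d_min = 3.242 × √(2/283) = 3.242 × 0.0841 = 0.273.

d_min ≈ 0.27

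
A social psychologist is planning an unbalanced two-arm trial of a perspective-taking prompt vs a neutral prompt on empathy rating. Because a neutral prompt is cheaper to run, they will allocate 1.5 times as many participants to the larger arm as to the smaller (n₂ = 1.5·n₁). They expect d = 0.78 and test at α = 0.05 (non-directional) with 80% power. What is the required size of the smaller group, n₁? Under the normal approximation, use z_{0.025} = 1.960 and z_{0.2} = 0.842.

With allocation ratio k = n₂/n₁ = 1.5, Var(x̄₁−x̄₂) = σ²(1/n₁ + 1/(k·n₁)) = σ²·(k+1)/(k·n₁).
So n₁ = (1 + 1/k)·((z_{α/2} + z_β)/d)² = 1.667 × (2.802/0.78)².
n₁ = 1.667 × 12.90 = 21.5.
Round up: n₁ = 22, giving n₂ = 1.5 × 22 = 33.

n₁ = 22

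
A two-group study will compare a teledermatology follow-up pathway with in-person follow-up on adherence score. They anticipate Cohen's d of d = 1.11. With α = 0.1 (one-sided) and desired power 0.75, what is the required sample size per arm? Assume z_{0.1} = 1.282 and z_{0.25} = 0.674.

For two independent groups with equal n: n = 2·((z_{α} + z_β) / d)².
z_{α} + z_β = 1.282 + 0.674 = 1.956.
n = 2 × (1.956 / 1.11)² = 2 × 1.762² = 2 × 3.11 = 6.2.
Round up to the next whole participant.

n = 7 per group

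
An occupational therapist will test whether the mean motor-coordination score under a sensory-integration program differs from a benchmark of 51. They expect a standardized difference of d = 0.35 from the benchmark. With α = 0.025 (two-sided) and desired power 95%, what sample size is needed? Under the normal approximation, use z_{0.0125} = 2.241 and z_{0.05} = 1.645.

For a one-sample test: n = ((z_{α/2} + z_β) / d)².
z_{α/2} + z_β = 2.241 + 1.645 = 3.886.
n = (3.886 / 0.35)² = 11.103² = 123.27.
Round up.

n = 124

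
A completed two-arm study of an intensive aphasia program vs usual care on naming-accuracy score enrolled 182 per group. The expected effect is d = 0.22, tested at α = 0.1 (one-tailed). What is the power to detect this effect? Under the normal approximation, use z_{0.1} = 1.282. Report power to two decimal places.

For two equal groups, power = Φ(d·√(n/2) − z_{α}).
d·√(n/2) = 0.22 × √(182/2) = 0.22 × 9.539 = 2.099.
z_β = 2.099 − 1.282 = 0.817.
Power = Φ(0.817) = 0.793.

power ≈ 0.79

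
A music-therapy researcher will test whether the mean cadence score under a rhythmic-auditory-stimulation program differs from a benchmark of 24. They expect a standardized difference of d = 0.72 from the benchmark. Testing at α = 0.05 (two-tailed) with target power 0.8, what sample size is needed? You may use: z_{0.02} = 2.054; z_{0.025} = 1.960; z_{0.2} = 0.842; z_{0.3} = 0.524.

n = 16

For a one-sample test: n = ((z_{α/2} + z_β) / d)².
z_{α/2} + z_β = 1.960 + 0.842 = 2.802.
n = (2.802 / 0.72)² = 3.892² = 15.15.
Round up.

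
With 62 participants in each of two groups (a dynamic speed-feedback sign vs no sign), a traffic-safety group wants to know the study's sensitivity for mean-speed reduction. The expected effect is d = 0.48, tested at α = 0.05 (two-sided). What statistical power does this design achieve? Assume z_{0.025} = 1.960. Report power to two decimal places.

For two equal groups, power = Φ(d·√(n/2) − z_{α/2}).
d·√(n/2) = 0.48 × √(62/2) = 0.48 × 5.568 = 2.673.
z_β = 2.673 − 1.960 = 0.713.
Power = Φ(0.713) = 0.762.

power ≈ 0.76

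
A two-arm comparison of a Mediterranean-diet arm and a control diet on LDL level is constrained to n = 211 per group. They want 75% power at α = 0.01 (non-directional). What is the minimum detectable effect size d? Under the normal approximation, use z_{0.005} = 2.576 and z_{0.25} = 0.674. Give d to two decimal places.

For two independent groups of n = 211 each: d_min = (z_{α/2} + z_β)·√(2/n).
z-sum = 2.576 + 0.674 = 3.250.
d_min = 3.250 × √(2/211) = 3.250 × 0.0974 = 0.316.

d_min ≈ 0.32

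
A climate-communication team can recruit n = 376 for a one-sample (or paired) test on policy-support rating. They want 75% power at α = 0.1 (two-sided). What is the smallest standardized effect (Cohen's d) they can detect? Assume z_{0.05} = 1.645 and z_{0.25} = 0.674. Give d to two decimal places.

d_min ≈ 0.12

For a single sample (or paired design) of n = 376: d_min = (z_{α/2} + z_β)/√n.
z-sum = 1.645 + 0.674 = 2.319.
d_min = 2.319 / √376 = 2.319 / 19.391 = 0.120.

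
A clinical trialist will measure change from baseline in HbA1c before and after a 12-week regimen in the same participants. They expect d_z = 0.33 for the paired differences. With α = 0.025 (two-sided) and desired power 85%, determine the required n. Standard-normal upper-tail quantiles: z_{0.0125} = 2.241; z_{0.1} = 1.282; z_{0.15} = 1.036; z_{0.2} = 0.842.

For a paired (one-sample on differences) test: n = ((z_{α/2} + z_β) / d)².
z_{α/2} + z_β = 2.241 + 1.036 = 3.277.
n = (3.277 / 0.33)² = 9.930² = 98.61.
Round up.

n = 99 pairs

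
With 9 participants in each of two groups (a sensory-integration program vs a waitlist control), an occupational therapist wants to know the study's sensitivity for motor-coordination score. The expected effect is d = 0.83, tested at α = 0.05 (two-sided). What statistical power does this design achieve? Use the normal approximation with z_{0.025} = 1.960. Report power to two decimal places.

For two equal groups, power = Φ(d·√(n/2) − z_{α/2}).
d·√(n/2) = 0.83 × √(9/2) = 0.83 × 2.121 = 1.761.
z_β = 1.761 − 1.960 = -0.199.
Power = Φ(-0.199) = 0.421.

power ≈ 0.42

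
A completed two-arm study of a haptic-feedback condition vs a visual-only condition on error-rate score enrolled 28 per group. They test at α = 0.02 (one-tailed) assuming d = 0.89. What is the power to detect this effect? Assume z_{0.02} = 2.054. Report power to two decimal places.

power ≈ 0.90

For two equal groups, power = Φ(d·√(n/2) − z_{α}).
d·√(n/2) = 0.89 × √(28/2) = 0.89 × 3.742 = 3.330.
z_β = 3.330 − 2.054 = 1.276.
Power = Φ(1.276) = 0.899.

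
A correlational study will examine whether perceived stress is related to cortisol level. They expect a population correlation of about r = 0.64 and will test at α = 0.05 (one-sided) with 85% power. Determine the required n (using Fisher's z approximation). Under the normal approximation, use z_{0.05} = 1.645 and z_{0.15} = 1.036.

n = 16

Fisher's z: C = ½·ln((1+r)/(1−r)) = ½·ln(4.5556) = 0.7582.
n = ((z_{α} + z_β)/C)² + 3.
(1.645 + 1.036) / 0.7582 = 2.681 / 0.7582 = 3.536.
n = 3.536² + 3 = 12.50 + 3 = 15.5.
Round up.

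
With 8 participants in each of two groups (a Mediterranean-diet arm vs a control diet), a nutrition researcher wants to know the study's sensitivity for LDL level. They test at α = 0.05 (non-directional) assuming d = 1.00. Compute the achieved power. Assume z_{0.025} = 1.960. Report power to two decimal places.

power ≈ 0.52

For two equal groups, power = Φ(d·√(n/2) − z_{α/2}).
d·√(n/2) = 1.00 × √(8/2) = 1.00 × 2.000 = 2.000.
z_β = 2.000 − 1.960 = 0.040.
Power = Φ(0.040) = 0.516.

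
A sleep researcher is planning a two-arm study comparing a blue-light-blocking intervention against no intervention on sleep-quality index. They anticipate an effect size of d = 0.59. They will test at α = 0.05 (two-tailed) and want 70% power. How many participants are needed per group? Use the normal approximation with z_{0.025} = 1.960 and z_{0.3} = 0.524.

For two independent groups with equal n: n = 2·((z_{α/2} + z_β) / d)².
z_{α/2} + z_β = 1.960 + 0.524 = 2.484.
n = 2 × (2.484 / 0.59)² = 2 × 4.210² = 2 × 17.73 = 35.5.
Round up to the next whole participant.

n = 36 per group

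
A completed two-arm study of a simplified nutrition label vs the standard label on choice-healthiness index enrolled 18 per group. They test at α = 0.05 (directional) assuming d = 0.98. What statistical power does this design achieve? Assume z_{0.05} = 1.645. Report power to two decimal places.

power ≈ 0.90

For two equal groups, power = Φ(d·√(n/2) − z_{α}).
d·√(n/2) = 0.98 × √(18/2) = 0.98 × 3.000 = 2.940.
z_β = 2.940 − 1.645 = 1.295.
Power = Φ(1.295) = 0.902.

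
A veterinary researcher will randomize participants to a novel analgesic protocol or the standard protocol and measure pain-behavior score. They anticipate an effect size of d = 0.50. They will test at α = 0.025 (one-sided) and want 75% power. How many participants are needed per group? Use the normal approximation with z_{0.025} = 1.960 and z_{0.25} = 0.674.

For two independent groups with equal n: n = 2·((z_{α} + z_β) / d)².
z_{α} + z_β = 1.960 + 0.674 = 2.634.
n = 2 × (2.634 / 0.50)² = 2 × 5.268² = 2 × 27.75 = 55.5.
Round up to the next whole participant.

n = 56 per group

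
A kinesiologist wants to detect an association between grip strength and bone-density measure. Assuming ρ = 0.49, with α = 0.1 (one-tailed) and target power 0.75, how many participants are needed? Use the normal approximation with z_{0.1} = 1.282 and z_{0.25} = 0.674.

n = 17

Fisher's z: C = ½·ln((1+r)/(1−r)) = ½·ln(2.9216) = 0.5361.
n = ((z_{α} + z_β)/C)² + 3.
(1.282 + 0.674) / 0.5361 = 1.956 / 0.5361 = 3.649.
n = 3.649² + 3 = 13.31 + 3 = 16.3.
Round up.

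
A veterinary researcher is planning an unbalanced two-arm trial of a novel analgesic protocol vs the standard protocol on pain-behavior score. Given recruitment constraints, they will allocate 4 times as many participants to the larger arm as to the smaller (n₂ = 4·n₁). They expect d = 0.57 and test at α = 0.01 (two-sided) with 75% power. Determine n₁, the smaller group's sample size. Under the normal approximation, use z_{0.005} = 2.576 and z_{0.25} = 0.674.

With allocation ratio k = n₂/n₁ = 4, Var(x̄₁−x̄₂) = σ²(1/n₁ + 1/(k·n₁)) = σ²·(k+1)/(k·n₁).
So n₁ = (1 + 1/k)·((z_{α/2} + z_β)/d)² = 1.250 × (3.250/0.57)².
n₁ = 1.250 × 32.51 = 40.6.
Round up: n₁ = 41, giving n₂ = 4 × 41 = 164.

n₁ = 41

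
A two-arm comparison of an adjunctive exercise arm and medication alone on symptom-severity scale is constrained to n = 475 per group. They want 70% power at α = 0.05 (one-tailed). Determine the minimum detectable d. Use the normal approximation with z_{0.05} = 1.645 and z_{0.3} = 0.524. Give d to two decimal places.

d_min ≈ 0.14

For two independent groups of n = 475 each: d_min = (z_{α} + z_β)·√(2/n).
z-sum = 1.645 + 0.524 = 2.169.
d_min = 2.169 × √(2/475) = 2.169 × 0.0649 = 0.141.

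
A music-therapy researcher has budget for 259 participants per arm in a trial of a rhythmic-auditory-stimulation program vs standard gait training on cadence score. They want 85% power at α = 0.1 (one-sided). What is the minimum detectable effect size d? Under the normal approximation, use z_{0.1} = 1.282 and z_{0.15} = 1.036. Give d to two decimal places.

d_min ≈ 0.20

For two independent groups of n = 259 each: d_min = (z_{α} + z_β)·√(2/n).
z-sum = 1.282 + 1.036 = 2.318.
d_min = 2.318 × √(2/259) = 2.318 × 0.0879 = 0.204.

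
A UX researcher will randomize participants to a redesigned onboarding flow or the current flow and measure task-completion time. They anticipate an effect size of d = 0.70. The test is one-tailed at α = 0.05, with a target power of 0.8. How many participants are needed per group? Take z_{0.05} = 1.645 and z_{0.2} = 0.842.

n = 26 per group

For two independent groups with equal n: n = 2·((z_{α} + z_β) / d)².
z_{α} + z_β = 1.645 + 0.842 = 2.487.
n = 2 × (2.487 / 0.70)² = 2 × 3.553² = 2 × 12.62 = 25.2.
Round up to the next whole participant.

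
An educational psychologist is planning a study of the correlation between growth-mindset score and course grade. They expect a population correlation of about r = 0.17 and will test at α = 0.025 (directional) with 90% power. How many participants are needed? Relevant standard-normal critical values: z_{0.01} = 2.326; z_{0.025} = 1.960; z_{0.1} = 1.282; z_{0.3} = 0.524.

Fisher's z: C = ½·ln((1+r)/(1−r)) = ½·ln(1.4096) = 0.1717.
n = ((z_{α} + z_β)/C)² + 3.
(1.960 + 1.282) / 0.1717 = 3.242 / 0.1717 = 18.882.
n = 18.882² + 3 = 356.52 + 3 = 359.5.
Round up.

n = 360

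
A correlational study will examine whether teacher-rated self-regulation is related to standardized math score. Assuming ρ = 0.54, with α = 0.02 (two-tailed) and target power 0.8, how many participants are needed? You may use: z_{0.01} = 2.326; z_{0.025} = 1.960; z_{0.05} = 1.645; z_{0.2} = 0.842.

n = 31

Fisher's z: C = ½·ln((1+r)/(1−r)) = ½·ln(3.3478) = 0.6042.
n = ((z_{α/2} + z_β)/C)² + 3.
(2.326 + 0.842) / 0.6042 = 3.168 / 0.6042 = 5.243.
n = 5.243² + 3 = 27.49 + 3 = 30.5.
Round up.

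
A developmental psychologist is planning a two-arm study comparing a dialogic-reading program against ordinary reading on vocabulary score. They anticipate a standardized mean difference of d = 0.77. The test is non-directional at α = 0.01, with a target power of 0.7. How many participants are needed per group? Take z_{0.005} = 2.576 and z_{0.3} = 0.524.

n = 33 per group

For two independent groups with equal n: n = 2·((z_{α/2} + z_β) / d)².
z_{α/2} + z_β = 2.576 + 0.524 = 3.100.
n = 2 × (3.100 / 0.77)² = 2 × 4.026² = 2 × 16.21 = 32.4.
Round up to the next whole participant.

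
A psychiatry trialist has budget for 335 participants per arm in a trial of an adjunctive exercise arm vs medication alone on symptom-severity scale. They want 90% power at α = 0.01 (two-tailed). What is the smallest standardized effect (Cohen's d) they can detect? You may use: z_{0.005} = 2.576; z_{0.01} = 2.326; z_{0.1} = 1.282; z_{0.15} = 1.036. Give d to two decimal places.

For two independent groups of n = 335 each: d_min = (z_{α/2} + z_β)·√(2/n).
z-sum = 2.576 + 1.282 = 3.858.
d_min = 3.858 × √(2/335) = 3.858 × 0.0773 = 0.298.

d_min ≈ 0.30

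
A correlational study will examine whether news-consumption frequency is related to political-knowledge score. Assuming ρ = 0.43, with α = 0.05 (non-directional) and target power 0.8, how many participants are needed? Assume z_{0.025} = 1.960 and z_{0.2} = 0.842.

Fisher's z: C = ½·ln((1+r)/(1−r)) = ½·ln(2.5088) = 0.4599.
n = ((z_{α/2} + z_β)/C)² + 3.
(1.960 + 0.842) / 0.4599 = 2.802 / 0.4599 = 6.093.
n = 6.093² + 3 = 37.12 + 3 = 40.1.
Round up.

n = 41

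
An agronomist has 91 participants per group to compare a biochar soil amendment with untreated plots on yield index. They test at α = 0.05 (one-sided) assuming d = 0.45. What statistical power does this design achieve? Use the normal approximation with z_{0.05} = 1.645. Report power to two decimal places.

For two equal groups, power = Φ(d·√(n/2) − z_{α}).
d·√(n/2) = 0.45 × √(91/2) = 0.45 × 6.745 = 3.035.
z_β = 3.035 − 1.645 = 1.390.
Power = Φ(1.390) = 0.918.

power ≈ 0.92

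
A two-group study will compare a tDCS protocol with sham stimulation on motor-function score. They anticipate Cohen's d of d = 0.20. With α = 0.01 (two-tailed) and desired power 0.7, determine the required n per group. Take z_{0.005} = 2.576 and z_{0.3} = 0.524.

For two independent groups with equal n: n = 2·((z_{α/2} + z_β) / d)².
z_{α/2} + z_β = 2.576 + 0.524 = 3.100.
n = 2 × (3.100 / 0.20)² = 2 × 15.500² = 2 × 240.25 = 480.5.
Round up to the next whole participant.

n = 481 per group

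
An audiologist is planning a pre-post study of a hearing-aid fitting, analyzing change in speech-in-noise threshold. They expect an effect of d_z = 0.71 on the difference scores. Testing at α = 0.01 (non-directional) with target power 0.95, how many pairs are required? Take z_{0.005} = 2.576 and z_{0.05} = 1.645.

For a paired (one-sample on differences) test: n = ((z_{α/2} + z_β) / d)².
z_{α/2} + z_β = 2.576 + 1.645 = 4.221.
n = (4.221 / 0.71)² = 5.945² = 35.34.
Round up.

n = 36 pairs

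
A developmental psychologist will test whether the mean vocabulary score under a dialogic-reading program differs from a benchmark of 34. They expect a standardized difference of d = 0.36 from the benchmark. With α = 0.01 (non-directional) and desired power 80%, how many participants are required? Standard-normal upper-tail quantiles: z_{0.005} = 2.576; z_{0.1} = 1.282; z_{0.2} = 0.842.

For a one-sample test: n = ((z_{α/2} + z_β) / d)².
z_{α/2} + z_β = 2.576 + 0.842 = 3.418.
n = (3.418 / 0.36)² = 9.494² = 90.14.
Round up.

n = 91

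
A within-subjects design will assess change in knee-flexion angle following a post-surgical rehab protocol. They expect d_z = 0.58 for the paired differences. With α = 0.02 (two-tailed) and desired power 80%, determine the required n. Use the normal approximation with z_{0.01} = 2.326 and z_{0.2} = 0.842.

n = 30 pairs

For a paired (one-sample on differences) test: n = ((z_{α/2} + z_β) / d)².
z_{α/2} + z_β = 2.326 + 0.842 = 3.168.
n = (3.168 / 0.58)² = 5.462² = 29.83.
Round up.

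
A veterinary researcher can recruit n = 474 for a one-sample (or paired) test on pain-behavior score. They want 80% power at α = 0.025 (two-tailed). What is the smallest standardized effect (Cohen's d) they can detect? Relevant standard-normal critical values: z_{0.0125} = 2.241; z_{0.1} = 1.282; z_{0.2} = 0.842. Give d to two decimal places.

For a single sample (or paired design) of n = 474: d_min = (z_{α/2} + z_β)/√n.
z-sum = 2.241 + 0.842 = 3.083.
d_min = 3.083 / √474 = 3.083 / 21.772 = 0.142.

d_min ≈ 0.14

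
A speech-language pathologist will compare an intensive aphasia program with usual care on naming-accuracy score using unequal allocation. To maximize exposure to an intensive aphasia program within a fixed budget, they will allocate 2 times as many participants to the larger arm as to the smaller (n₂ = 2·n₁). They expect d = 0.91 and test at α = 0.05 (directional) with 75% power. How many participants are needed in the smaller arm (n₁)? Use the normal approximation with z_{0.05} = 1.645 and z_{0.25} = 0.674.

n₁ = 10

With allocation ratio k = n₂/n₁ = 2, Var(x̄₁−x̄₂) = σ²(1/n₁ + 1/(k·n₁)) = σ²·(k+1)/(k·n₁).
So n₁ = (1 + 1/k)·((z_{α} + z_β)/d)² = 1.500 × (2.319/0.91)².
n₁ = 1.500 × 6.49 = 9.7.
Round up: n₁ = 10, giving n₂ = 2 × 10 = 20.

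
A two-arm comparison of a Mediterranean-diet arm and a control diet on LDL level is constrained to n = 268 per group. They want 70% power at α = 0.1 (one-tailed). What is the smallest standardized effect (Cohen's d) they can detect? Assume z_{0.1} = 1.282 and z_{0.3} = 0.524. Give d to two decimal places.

For two independent groups of n = 268 each: d_min = (z_{α} + z_β)·√(2/n).
z-sum = 1.282 + 0.524 = 1.806.
d_min = 1.806 × √(2/268) = 1.806 × 0.0864 = 0.156.

d_min ≈ 0.16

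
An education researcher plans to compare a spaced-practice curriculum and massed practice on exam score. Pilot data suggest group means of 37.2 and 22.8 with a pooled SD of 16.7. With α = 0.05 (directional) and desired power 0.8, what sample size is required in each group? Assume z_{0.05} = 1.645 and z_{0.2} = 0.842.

n = 17 per group

Cohen's d = |M₁ − M₂| / SD_pooled = |37.2 − 22.8| / 16.7 = 14.4 / 16.7 = 0.862.
For two independent groups with equal n: n = 2·((z_{α} + z_β) / d)².
z_{α} + z_β = 1.645 + 0.842 = 2.487.
n = 2 × (2.487 / 0.862)² = 2 × 2.885² = 2 × 8.32 = 16.6.
Round up to the next whole participant.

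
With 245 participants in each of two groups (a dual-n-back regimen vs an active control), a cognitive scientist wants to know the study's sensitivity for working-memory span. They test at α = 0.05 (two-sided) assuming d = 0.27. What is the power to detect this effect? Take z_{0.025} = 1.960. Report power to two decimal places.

For two equal groups, power = Φ(d·√(n/2) − z_{α/2}).
d·√(n/2) = 0.27 × √(245/2) = 0.27 × 11.068 = 2.988.
z_β = 2.988 − 1.960 = 1.028.
Power = Φ(1.028) = 0.848.

power ≈ 0.85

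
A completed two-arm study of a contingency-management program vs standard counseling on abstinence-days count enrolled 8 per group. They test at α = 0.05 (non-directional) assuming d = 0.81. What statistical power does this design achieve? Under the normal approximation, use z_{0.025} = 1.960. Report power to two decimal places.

For two equal groups, power = Φ(d·√(n/2) − z_{α/2}).
d·√(n/2) = 0.81 × √(8/2) = 0.81 × 2.000 = 1.620.
z_β = 1.620 − 1.960 = -0.340.
Power = Φ(-0.340) = 0.367.

power ≈ 0.37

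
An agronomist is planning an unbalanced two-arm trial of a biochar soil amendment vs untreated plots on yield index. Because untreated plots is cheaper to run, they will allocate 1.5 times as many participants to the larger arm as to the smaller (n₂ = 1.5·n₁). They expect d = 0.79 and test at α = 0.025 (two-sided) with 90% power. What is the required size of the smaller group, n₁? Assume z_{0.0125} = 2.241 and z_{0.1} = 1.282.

n₁ = 34

With allocation ratio k = n₂/n₁ = 1.5, Var(x̄₁−x̄₂) = σ²(1/n₁ + 1/(k·n₁)) = σ²·(k+1)/(k·n₁).
So n₁ = (1 + 1/k)·((z_{α/2} + z_β)/d)² = 1.667 × (3.523/0.79)².
n₁ = 1.667 × 19.89 = 33.1.
Round up: n₁ = 34, giving n₂ = 1.5 × 34 = 51.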